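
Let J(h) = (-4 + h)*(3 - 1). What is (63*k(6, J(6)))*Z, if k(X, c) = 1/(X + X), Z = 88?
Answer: 462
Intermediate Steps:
J(h) = -8 + 2*h (J(h) = (-4 + h)*2 = -8 + 2*h)
k(X, c) = 1/(2*X)
(63*k(6, J(6)))*Z = (63*((½)/6))*88 = (63*((½)*(⅙)))*88 = (63*(1/12))*88 = (21/4)*88 = 462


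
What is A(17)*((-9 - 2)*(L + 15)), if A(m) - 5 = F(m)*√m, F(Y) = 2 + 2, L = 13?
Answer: -1540 - 1232*√17 ≈ -6619.7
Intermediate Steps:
F(Y) = 4
A(m) = 5 + 4*√m
A(17)*((-9 - 2)*(L + 15)) = (5 + 4*√17)*((-9 - 2)*(13 + 15)) = (5 + 4*√17)*(-11*28) = (5 + 4*√17)*(-308) = -1540 - 1232*√17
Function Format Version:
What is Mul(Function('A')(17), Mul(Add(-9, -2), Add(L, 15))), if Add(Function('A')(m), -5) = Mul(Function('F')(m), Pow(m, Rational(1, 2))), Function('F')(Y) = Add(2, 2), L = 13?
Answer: Add(-1540, Mul(-1232, Pow(17, Rational(1, 2)))) ≈ -6619.7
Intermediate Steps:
Function('F')(Y) = 4
Function('A')(m) = Add(5, Mul(4, Pow(m, Rational(1, 2))))
Mul(Function('A')(17), Mul(Add(-9, -2), Add(L, 15))) = Mul(Add(5, Mul(4, Pow(17, Rational(1, 2)))), Mul(Add(-9, -2), Add(13, 15))) = Mul(Add(5, Mul(4, Pow(17, Rational(1, 2)))), Mul(-11, 28)) = Mul(Add(5, Mul(4, Pow(17, Rational(1, 2)))), -308) = Add(-1540, Mul(-1232, Pow(17, Rational(1, 2))))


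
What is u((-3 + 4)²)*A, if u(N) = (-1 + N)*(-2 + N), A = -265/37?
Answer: 0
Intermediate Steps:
A = -265/37 (A = -265*1/37 = -265/37 ≈ -7.1622)
u((-3 + 4)²)*A = (2 + ((-3 + 4)²)² - 3*(-3 + 4)²)*(-265/37) = (2 + (1²)² - 3*1²)*(-265/37) = (2 + 1² - 3*1)*(-265/37) = (2 + 1 - 3)*(-265/37) = 0*(-265/37) = 0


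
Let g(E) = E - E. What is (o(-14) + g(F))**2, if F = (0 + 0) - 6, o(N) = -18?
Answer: 324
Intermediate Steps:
F = -6 (F = 0 - 6 = -6)
g(E) = 0
(o(-14) + g(F))**2 = (-18 + 0)**2 = (-18)**2 = 324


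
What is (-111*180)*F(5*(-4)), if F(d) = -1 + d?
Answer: 419580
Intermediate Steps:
(-111*180)*F(5*(-4)) = (-111*180)*(-1 + 5*(-4)) = -19980*(-1 - 20) = -19980*(-21) = 419580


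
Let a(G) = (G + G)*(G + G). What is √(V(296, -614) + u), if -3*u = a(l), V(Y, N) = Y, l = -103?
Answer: 2*I*√31161/3 ≈ 117.68*I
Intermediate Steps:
a(G) = 4*G² (a(G) = (2*G)*(2*G) = 4*G²)
u = -42436/3 (u = -4*(-103)²/3 = -4*10609/3 = -⅓*42436 = -42436/3 ≈ -14145.)
√(V(296, -614) + u) = √(296 - 42436/3) = √(-41548/3) = 2*I*√31161/3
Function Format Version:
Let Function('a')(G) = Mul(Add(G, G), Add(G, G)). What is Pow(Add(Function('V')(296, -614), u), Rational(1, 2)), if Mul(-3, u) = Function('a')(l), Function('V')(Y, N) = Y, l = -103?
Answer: Mul(Rational(2, 3), I, Pow(31161, Rational(1, 2))) ≈ Mul(117.68, I)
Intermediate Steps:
Function('a')(G) = Mul(4, Pow(G, 2)) (Function('a')(G) = Mul(Mul(2, G), Mul(2, G)) = Mul(4, Pow(G, 2)))
u = Rational(-42436, 3) (u = Mul(Rational(-1, 3), Mul(4, Pow(-103, 2))) = Mul(Rational(-1, 3), Mul(4, 10609)) = Mul(Rational(-1, 3), 42436) = Rational(-42436, 3) ≈ -14145.)
Pow(Add(Function('V')(296, -614), u), Rational(1, 2)) = Pow(Add(296, Rational(-42436, 3)), Rational(1, 2)) = Pow(Rational(-41548, 3), Rational(1, 2)) = Mul(Rational(2, 3), I, Pow(31161, Rational(1, 2)))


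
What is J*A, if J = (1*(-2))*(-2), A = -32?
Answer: -128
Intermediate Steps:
J = 4 (J = -2*(-2) = 4)
J*A = 4*(-32) = -128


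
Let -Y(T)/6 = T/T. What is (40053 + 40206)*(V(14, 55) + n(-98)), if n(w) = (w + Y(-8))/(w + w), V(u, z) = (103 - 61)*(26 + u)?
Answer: 6609007614/49 ≈ 1.3488e+8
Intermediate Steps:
V(u, z) = 1092 + 42*u (V(u, z) = 42*(26 + u) = 1092 + 42*u)
Y(T) = -6 (Y(T) = -6*T/T = -6*1 = -6)
n(w) = (-6 + w)/(2*w) (n(w) = (w - 6)/(w + w) = (-6 + w)/((2*w)) = (-6 + w)*(1/(2*w)) = (-6 + w)/(2*w))
(40053 + 40206)*(V(14, 55) + n(-98)) = (40053 + 40206)*((1092 + 42*14) + (½)*(-6 - 98)/(-98)) = 80259*((1092 + 588) + (½)*(-1/98)*(-104)) = 80259*(1680 + 26/49) = 80259*(82346/49) = 6609007614/49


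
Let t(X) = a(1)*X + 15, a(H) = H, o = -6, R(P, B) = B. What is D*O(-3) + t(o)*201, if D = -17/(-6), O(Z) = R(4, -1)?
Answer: 10837/6 ≈ 1806.2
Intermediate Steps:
O(Z) = -1
t(X) = 15 + X (t(X) = 1*X + 15 = X + 15 = 15 + X)
D = 17/6 (D = -17*(-⅙) = 17/6 ≈ 2.8333)
D*O(-3) + t(o)*201 = (17/6)*(-1) + (15 - 6)*201 = -17/6 + 9*201 = -17/6 + 1809 = 10837/6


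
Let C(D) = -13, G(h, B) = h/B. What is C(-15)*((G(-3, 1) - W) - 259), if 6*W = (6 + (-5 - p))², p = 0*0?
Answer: 20449/6 ≈ 3408.2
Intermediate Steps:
p = 0
W = ⅙ (W = (6 + (-5 - 1*0))²/6 = (6 + (-5 + 0))²/6 = (6 - 5)²/6 = (⅙)*1² = (⅙)*1 = ⅙ ≈ 0.16667)
C(-15)*((G(-3, 1) - W) - 259) = -13*((-3/1 - 1*⅙) - 259) = -13*((-3*1 - ⅙) - 259) = -13*((-3 - ⅙) - 259) = -13*(-19/6 - 259) = -13*(-1573/6) = 20449/6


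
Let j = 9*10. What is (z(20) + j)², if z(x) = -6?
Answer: 7056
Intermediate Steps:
j = 90
(z(20) + j)² = (-6 + 90)² = 84² = 7056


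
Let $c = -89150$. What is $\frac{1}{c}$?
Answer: $- \frac{1}{89150} \approx -1.1217 \cdot 10^{-5}$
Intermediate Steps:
$\frac{1}{c} = \frac{1}{-89150} = - \frac{1}{89150}$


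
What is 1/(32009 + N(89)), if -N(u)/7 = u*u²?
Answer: -1/4902774 ≈ -2.0397e-7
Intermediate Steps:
N(u) = -7*u³ (N(u) = -7*u*u² = -7*u³)
1/(32009 + N(89)) = 1/(32009 - 7*89³) = 1/(32009 - 7*704969) = 1/(32009 - 4934783) = 1/(-4902774) = -1/4902774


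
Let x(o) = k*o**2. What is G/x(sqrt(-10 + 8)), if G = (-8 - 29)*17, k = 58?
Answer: 629/116 ≈ 5.4224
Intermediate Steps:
x(o) = 58*o**2
G = -629 (G = -37*17 = -629)
G/x(sqrt(-10 + 8)) = -629*1/(58*(-10 + 8)) = -629/(58*(sqrt(-2))**2) = -629/(58*(I*sqrt(2))**2) = -629/(58*(-2)) = -629/(-116) = -629*(-1/116) = 629/116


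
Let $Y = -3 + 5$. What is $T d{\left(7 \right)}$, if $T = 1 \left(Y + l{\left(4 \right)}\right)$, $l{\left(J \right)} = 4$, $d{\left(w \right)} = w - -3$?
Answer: $60$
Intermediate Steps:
$d{\left(w \right)} = 3 + w$ ($d{\left(w \right)} = w + 3 = 3 + w$)
$Y = 2$
$T = 6$ ($T = 1 \left(2 + 4\right) = 1 \cdot 6 = 6$)
$T d{\left(7 \right)} = 6 \left(3 + 7\right) = 6 \cdot 10 = 60$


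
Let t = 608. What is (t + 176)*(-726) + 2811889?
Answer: 2242705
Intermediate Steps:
(t + 176)*(-726) + 2811889 = (608 + 176)*(-726) + 2811889 = 784*(-726) + 2811889 = -569184 + 2811889 = 2242705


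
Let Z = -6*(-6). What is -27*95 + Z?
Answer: -2529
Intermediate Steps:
Z = 36
-27*95 + Z = -27*95 + 36 = -2565 + 36 = -2529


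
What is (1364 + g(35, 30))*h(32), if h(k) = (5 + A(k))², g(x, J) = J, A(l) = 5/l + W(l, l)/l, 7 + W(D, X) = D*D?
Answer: 243448857/128 ≈ 1.9019e+6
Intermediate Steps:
W(D, X) = -7 + D² (W(D, X) = -7 + D*D = -7 + D²)
A(l) = 5/l + (-7 + l²)/l
h(k) = (5 + k - 2/k)² (h(k) = (5 + (k - 2/k))² = (5 + k - 2/k)²)
(1364 + g(35, 30))*h(32) = (1364 + 30)*((-2 + 32² + 5*32)²/32²) = 1394*((-2 + 1024 + 160)²/1024) = 1394*((1/1024)*1182²) = 1394*((1/1024)*1397124) = 1394*(349281/256) = 243448857/128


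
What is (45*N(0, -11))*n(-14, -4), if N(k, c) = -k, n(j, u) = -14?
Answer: 0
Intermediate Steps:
(45*N(0, -11))*n(-14, -4) = (45*(-1*0))*(-14) = (45*0)*(-14) = 0*(-14) = 0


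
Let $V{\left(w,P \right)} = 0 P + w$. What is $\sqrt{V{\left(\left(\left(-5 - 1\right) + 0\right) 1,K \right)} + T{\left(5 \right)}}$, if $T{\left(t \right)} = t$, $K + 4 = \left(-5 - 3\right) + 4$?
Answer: $i \approx 1.0 i$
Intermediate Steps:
$K = -8$ ($K = -4 + \left(\left(-5 - 3\right) + 4\right) = -4 + \left(-8 + 4\right) = -4 - 4 = -8$)
$V{\left(w,P \right)} = w$ ($V{\left(w,P \right)} = 0 + w = w$)
$\sqrt{V{\left(\left(\left(-5 - 1\right) + 0\right) 1,K \right)} + T{\left(5 \right)}} = \sqrt{\left(\left(-5 - 1\right) + 0\right) 1 + 5} = \sqrt{\left(-6 + 0\right) 1 + 5} = \sqrt{\left(-6\right) 1 + 5} = \sqrt{-6 + 5} = \sqrt{-1} = i$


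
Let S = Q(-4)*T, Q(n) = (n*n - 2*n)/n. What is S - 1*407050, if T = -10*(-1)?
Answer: -407110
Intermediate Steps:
T = 10
Q(n) = (n² - 2*n)/n
S = -60 (S = (-2 - 4)*10 = -6*10 = -60)
S - 1*407050 = -60 - 1*407050 = -60 - 407050 = -407110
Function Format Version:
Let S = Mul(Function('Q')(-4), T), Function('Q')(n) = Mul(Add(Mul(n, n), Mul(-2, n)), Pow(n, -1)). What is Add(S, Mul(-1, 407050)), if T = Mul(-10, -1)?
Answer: -407110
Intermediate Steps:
T = 10
Function('Q')(n) = Mul(Pow(n, -1), Add(Pow(n, 2), Mul(-2, n))) (Function('Q')(n) = Mul(Add(Pow(n, 2), Mul(-2, n)), Pow(n, -1)) = Mul(Pow(n, -1), Add(Pow(n, 2), Mul(-2, n))))
S = -60 (S = Mul(Add(-2, -4), 10) = Mul(-6, 10) = -60)
Add(S, Mul(-1, 407050)) = Add(-60, Mul(-1, 407050)) = Add(-60, -407050) = -407110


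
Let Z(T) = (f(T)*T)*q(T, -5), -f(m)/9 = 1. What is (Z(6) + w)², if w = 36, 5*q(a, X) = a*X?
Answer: 129600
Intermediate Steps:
q(a, X) = X*a/5 (q(a, X) = (a*X)/5 = (X*a)/5 = X*a/5)
f(m) = -9 (f(m) = -9*1 = -9)
Z(T) = 9*T² (Z(T) = (-9*T)*((⅕)*(-5)*T) = (-9*T)*(-T) = 9*T²)
(Z(6) + w)² = (9*6² + 36)² = (9*36 + 36)² = (324 + 36)² = 360² = 129600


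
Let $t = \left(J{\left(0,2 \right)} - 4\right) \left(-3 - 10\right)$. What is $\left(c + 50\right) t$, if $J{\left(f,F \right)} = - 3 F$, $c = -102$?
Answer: $-6760$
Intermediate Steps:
$t = 130$ ($t = \left(\left(-3\right) 2 - 4\right) \left(-3 - 10\right) = \left(-6 - 4\right) \left(-13\right) = \left(-10\right) \left(-13\right) = 130$)
$\left(c + 50\right) t = \left(-102 + 50\right) 130 = \left(-52\right) 130 = -6760$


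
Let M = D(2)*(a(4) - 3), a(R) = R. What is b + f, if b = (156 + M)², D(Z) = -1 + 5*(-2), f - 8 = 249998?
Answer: 271031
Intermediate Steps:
f = 250006 (f = 8 + 249998 = 250006)
D(Z) = -11 (D(Z) = -1 - 10 = -11)
M = -11 (M = -11*(4 - 3) = -11*1 = -11)
b = 21025 (b = (156 - 11)² = 145² = 21025)
b + f = 21025 + 250006 = 271031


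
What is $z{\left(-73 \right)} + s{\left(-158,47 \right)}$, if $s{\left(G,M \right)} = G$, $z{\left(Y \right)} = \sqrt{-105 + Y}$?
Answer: $-158 + i \sqrt{178} \approx -158.0 + 13.342 i$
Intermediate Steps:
$z{\left(-73 \right)} + s{\left(-158,47 \right)} = \sqrt{-105 - 73} - 158 = \sqrt{-178} - 158 = i \sqrt{178} - 158 = -158 + i \sqrt{178}$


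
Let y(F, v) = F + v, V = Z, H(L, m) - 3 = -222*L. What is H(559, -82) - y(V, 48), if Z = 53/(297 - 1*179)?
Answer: -14648927/118 ≈ -1.2414e+5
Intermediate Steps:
H(L, m) = 3 - 222*L
Z = 53/118 (Z = 53/(297 - 179) = 53/118 ≈ 0.44915)
V = 53/118 ≈ 0.44915
H(559, -82) - y(V, 48) = (3 - 222*559) - (53/118 + 48) = (3 - 124098) - 1*5717/118 = -124095 - 5717/118 = -14648927/118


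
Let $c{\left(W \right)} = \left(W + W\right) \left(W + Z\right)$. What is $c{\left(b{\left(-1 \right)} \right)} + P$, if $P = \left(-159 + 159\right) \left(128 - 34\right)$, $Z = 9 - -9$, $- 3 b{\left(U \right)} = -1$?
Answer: $\frac{110}{9} \approx 12.222$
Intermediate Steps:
$b{\left(U \right)} = \frac{1}{3}$ ($b{\left(U \right)} = \left(- \frac{1}{3}\right) \left(-1\right) = \frac{1}{3}$)
$Z = 18$ ($Z = 9 + 9 = 18$)
$c{\left(W \right)} = 2 W \left(18 + W\right)$ ($c{\left(W \right)} = \left(W + W\right) \left(W + 18\right) = 2 W \left(18 + W\right)$)
$P = 0$ ($P = 0 \cdot 94 = 0$)
$c{\left(b{\left(-1 \right)} \right)} + P = 2 \cdot \frac{1}{3} \left(18 + \frac{1}{3}\right) + 0 = 2 \cdot \frac{1}{3} \cdot \frac{55}{3} + 0 = \frac{110}{9} + 0 = \frac{110}{9}$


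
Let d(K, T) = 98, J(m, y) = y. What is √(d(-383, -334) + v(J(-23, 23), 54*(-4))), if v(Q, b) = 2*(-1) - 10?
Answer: √86 ≈ 9.2736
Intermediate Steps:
v(Q, b) = -12 (v(Q, b) = -2 - 10 = -12)
√(d(-383, -334) + v(J(-23, 23), 54*(-4))) = √(98 - 12) = √86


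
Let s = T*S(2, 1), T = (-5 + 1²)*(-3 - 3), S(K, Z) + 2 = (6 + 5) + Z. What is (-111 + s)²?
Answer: 16641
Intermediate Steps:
S(K, Z) = 9 + Z (S(K, Z) = -2 + ((6 + 5) + Z) = -2 + (11 + Z) = 9 + Z)
T = 24 (T = (-5 + 1)*(-6) = -4*(-6) = 24)
s = 240 (s = 24*(9 + 1) = 24*10 = 240)
(-111 + s)² = (-111 + 240)² = 129² = 16641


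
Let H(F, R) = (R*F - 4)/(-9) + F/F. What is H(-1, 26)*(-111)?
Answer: -481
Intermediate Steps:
H(F, R) = 13/9 - F*R/9 (H(F, R) = (F*R - 4)*(-1/9) + 1 = (-4 + F*R)*(-1/9) + 1 = (4/9 - F*R/9) + 1 = 13/9 - F*R/9)
H(-1, 26)*(-111) = (13/9 - 1/9*(-1)*26)*(-111) = (13/9 + 26/9)*(-111) = (13/3)*(-111) = -481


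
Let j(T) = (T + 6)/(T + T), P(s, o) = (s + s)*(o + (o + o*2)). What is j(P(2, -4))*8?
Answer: 29/8 ≈ 3.6250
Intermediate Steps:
P(s, o) = 8*o*s (P(s, o) = (2*s)*(o + (o + 2*o)) = (2*s)*(o + 3*o) = (2*s)*(4*o) = 8*o*s)
j(T) = (6 + T)/(2*T) (j(T) = (6 + T)/((2*T)) = (6 + T)*(1/(2*T)) = (6 + T)/(2*T))
j(P(2, -4))*8 = ((6 + 8*(-4)*2)/(2*((8*(-4)*2))))*8 = ((½)*(6 - 64)/(-64))*8 = ((½)*(-1/64)*(-58))*8 = (29/64)*8 = 29/8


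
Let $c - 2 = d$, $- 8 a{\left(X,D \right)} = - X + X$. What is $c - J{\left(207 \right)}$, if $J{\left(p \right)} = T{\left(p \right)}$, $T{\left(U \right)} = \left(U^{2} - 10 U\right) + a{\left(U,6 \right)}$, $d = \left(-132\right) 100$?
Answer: $-53977$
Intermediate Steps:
$d = -13200$
$a{\left(X,D \right)} = 0$ ($a{\left(X,D \right)} = - \frac{- X + X}{8} = \left(- \frac{1}{8}\right) 0 = 0$)
$T{\left(U \right)} = U^{2} - 10 U$ ($T{\left(U \right)} = \left(U^{2} - 10 U\right) + 0 = U^{2} - 10 U$)
$c = -13198$ ($c = 2 - 13200 = -13198$)
$J{\left(p \right)} = p \left(-10 + p\right)$
$c - J{\left(207 \right)} = -13198 - 207 \left(-10 + 207\right) = -13198 - 207 \cdot 197 = -13198 - 40779 = -53977$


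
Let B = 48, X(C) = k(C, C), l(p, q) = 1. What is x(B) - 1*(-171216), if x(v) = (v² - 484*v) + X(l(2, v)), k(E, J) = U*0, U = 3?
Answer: 150288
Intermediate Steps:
k(E, J) = 0 (k(E, J) = 3*0 = 0)
X(C) = 0
x(v) = v² - 484*v (x(v) = (v² - 484*v) + 0 = v² - 484*v)
x(B) - 1*(-171216) = 48*(-484 + 48) - 1*(-171216) = 48*(-436) + 171216 = -20928 + 171216 = 150288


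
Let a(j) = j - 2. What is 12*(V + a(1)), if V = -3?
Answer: -48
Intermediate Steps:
a(j) = -2 + j
12*(V + a(1)) = 12*(-3 + (-2 + 1)) = 12*(-3 - 1) = 12*(-4) = -48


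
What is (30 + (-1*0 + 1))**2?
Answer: 961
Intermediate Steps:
(30 + (-1*0 + 1))**2 = (30 + (0 + 1))**2 = (30 + 1)**2 = 31**2 = 961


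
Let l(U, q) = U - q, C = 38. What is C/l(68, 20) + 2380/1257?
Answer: 27001/10056 ≈ 2.6851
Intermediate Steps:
C/l(68, 20) + 2380/1257 = 38/(68 - 1*20) + 2380/1257 = 38/(68 - 20) + 2380*(1/1257) = 38/48 + 2380/1257 = 38*(1/48) + 2380/1257 = 19/24 + 2380/1257 = 27001/10056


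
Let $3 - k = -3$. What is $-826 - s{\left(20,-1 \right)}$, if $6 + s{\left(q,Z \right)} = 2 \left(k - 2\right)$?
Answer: $-828$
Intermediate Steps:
$k = 6$ ($k = 3 - -3 = 3 + 3 = 6$)
$s{\left(q,Z \right)} = 2$ ($s{\left(q,Z \right)} = -6 + 2 \left(6 - 2\right) = -6 + 2 \cdot 4 = -6 + 8 = 2$)
$-826 - s{\left(20,-1 \right)} = -826 - 2 = -828$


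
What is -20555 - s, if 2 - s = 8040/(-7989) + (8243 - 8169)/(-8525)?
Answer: -466709599837/22702075 ≈ -20558.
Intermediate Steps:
s = 68448212/22702075 (s = 2 - (8040/(-7989) + (8243 - 8169)/(-8525)) = 2 - (8040*(-1/7989) + 74*(-1/8525)) = 2 - (-2680/2663 - 74/8525) = 2 - 1*(-23044062/22702075) = 2 + 23044062/22702075 = 68448212/22702075 ≈ 3.0151)
-20555 - s = -20555 - 1*68448212/22702075 = -20555 - 68448212/22702075 = -466709599837/22702075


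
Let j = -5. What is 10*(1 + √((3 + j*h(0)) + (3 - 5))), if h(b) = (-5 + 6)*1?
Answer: 10 + 20*I ≈ 10.0 + 20.0*I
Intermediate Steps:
h(b) = 1 (h(b) = 1*1 = 1)
10*(1 + √((3 + j*h(0)) + (3 - 5))) = 10*(1 + √((3 - 5*1) + (3 - 5))) = 10*(1 + √((3 - 5) - 2)) = 10*(1 + √(-2 - 2)) = 10*(1 + √(-4)) = 10*(1 + 2*I) = 10 + 20*I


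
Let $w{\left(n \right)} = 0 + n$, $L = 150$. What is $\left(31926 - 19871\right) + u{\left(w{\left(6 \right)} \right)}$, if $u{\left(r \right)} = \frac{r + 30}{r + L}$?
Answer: $\frac{156718}{13} \approx 12055.0$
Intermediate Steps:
$w{\left(n \right)} = n$
$u{\left(r \right)} = \frac{30 + r}{150 + r}$ ($u{\left(r \right)} = \frac{r + 30}{r + 150} = \frac{30 + r}{150 + r}$)
$\left(31926 - 19871\right) + u{\left(w{\left(6 \right)} \right)} = \left(31926 - 19871\right) + \frac{30 + 6}{150 + 6} = 12055 + \frac{1}{156} \cdot 36 = 12055 + \frac{3}{13} = \frac{156718}{13}$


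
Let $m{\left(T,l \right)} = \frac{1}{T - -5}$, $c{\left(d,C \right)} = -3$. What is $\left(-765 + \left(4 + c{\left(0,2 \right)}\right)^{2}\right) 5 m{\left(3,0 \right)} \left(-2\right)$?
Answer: $955$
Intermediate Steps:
$m{\left(T,l \right)} = \frac{1}{5 + T}$ ($m{\left(T,l \right)} = \frac{1}{T + 5} = \frac{1}{5 + T}$)
$\left(-765 + \left(4 + c{\left(0,2 \right)}\right)^{2}\right) 5 m{\left(3,0 \right)} \left(-2\right) = \left(-765 + \left(4 - 3\right)^{2}\right) \frac{5}{5 + 3} \left(-2\right) = \left(-765 + 1^{2}\right) \frac{5}{8} \left(-2\right) = \left(-765 + 1\right) 5 \cdot \frac{1}{8} \left(-2\right) = - 764 \cdot \frac{5}{8} \left(-2\right) = \left(-764\right) \left(- \frac{5}{4}\right) = 955$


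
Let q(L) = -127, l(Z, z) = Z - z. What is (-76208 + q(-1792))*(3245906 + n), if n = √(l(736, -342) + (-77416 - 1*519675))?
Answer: -247776234510 - 76335*I*√596013 ≈ -2.4778e+11 - 5.8932e+7*I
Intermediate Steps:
n = I*√596013 (n = √((736 - 1*(-342)) + (-77416 - 1*519675)) = √((736 + 342) + (-77416 - 519675)) = √(1078 - 597091) = √(-596013) = I*√596013 ≈ 772.02*I)
(-76208 + q(-1792))*(3245906 + n) = (-76208 - 127)*(3245906 + I*√596013) = -76335*(3245906 + I*√596013) = -247776234510 - 76335*I*√596013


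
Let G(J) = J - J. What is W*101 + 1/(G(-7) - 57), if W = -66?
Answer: -379963/57 ≈ -6666.0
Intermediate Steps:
G(J) = 0
W*101 + 1/(G(-7) - 57) = -66*101 + 1/(0 - 57) = -6666 + 1/(-57) = -6666 - 1/57 = -379963/57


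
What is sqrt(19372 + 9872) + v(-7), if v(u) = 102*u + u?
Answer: -721 + 2*sqrt(7311) ≈ -549.99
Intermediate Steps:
v(u) = 103*u
sqrt(19372 + 9872) + v(-7) = sqrt(19372 + 9872) + 103*(-7) = sqrt(29244) - 721 = 2*sqrt(7311) - 721 = -721 + 2*sqrt(7311)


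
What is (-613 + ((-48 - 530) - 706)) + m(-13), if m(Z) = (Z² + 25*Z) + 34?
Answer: -2019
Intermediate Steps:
m(Z) = 34 + Z² + 25*Z
(-613 + ((-48 - 530) - 706)) + m(-13) = (-613 + ((-48 - 530) - 706)) + (34 + (-13)² + 25*(-13)) = (-613 + (-578 - 706)) + (34 + 169 - 325) = (-613 - 1284) - 122 = -1897 - 122 = -2019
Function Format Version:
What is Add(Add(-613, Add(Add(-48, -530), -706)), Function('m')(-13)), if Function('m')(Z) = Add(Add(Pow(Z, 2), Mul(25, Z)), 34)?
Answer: -2019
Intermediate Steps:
Function('m')(Z) = Add(34, Pow(Z, 2), Mul(25, Z))
Add(Add(-613, Add(Add(-48, -530), -706)), Function('m')(-13)) = Add(Add(-613, Add(Add(-48, -530), -706)), Add(34, Pow(-13, 2), Mul(25, -13))) = Add(Add(-613, Add(-578, -706)), Add(34, 169, -325)) = Add(Add(-613, -1284), -122) = Add(-1897, -122) = -2019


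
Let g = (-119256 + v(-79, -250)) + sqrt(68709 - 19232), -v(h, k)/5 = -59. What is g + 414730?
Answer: 295769 + sqrt(49477) ≈ 2.9599e+5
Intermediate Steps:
v(h, k) = 295 (v(h, k) = -5*(-59) = 295)
g = -118961 + sqrt(49477) (g = (-119256 + 295) + sqrt(68709 - 19232) = -118961 + sqrt(49477) ≈ -1.1874e+5)
g + 414730 = (-118961 + sqrt(49477)) + 414730 = 295769 + sqrt(49477)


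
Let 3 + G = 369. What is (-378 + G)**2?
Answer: 144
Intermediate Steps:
G = 366 (G = -3 + 369 = 366)
(-378 + G)**2 = (-378 + 366)**2 = (-12)**2 = 144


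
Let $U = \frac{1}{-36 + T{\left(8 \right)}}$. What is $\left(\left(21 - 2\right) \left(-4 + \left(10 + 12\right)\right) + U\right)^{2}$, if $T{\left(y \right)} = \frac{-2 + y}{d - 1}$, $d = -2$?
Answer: $\frac{168870025}{1444} \approx 1.1695 \cdot 10^{5}$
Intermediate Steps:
$T{\left(y \right)} = \frac{2}{3} - \frac{y}{3}$ ($T{\left(y \right)} = \frac{-2 + y}{-2 - 1} = \frac{-2 + y}{-3} = \left(-2 + y\right) \left(- \frac{1}{3}\right) = \frac{2}{3} - \frac{y}{3}$)
$U = - \frac{1}{38}$ ($U = \frac{1}{-36 + \left(\frac{2}{3} - \frac{8}{3}\right)} = \frac{1}{-36 - 2} = \frac{1}{-38} = - \frac{1}{38} \approx -0.026316$)
$\left(\left(21 - 2\right) \left(-4 + \left(10 + 12\right)\right) + U\right)^{2} = \left(\left(21 - 2\right) \left(-4 + \left(10 + 12\right)\right) - \frac{1}{38}\right)^{2} = \left(19 \left(-4 + 22\right) - \frac{1}{38}\right)^{2} = \left(19 \cdot 18 - \frac{1}{38}\right)^{2} = \left(342 - \frac{1}{38}\right)^{2} = \left(\frac{12995}{38}\right)^{2} = \frac{168870025}{1444}$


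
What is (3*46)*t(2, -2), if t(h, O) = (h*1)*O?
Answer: -552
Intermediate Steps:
t(h, O) = O*h (t(h, O) = h*O = O*h)
(3*46)*t(2, -2) = (3*46)*(-2*2) = 138*(-4) = -552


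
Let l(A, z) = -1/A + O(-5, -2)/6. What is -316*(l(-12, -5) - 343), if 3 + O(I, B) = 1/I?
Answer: 542651/5 ≈ 1.0853e+5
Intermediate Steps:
O(I, B) = -3 + 1/I
l(A, z) = -8/15 - 1/A (l(A, z) = -1/A + (-3 + 1/(-5))/6 = -1/A + (-3 - 1/5)*(1/6) = -1/A - 16/5*1/6 = -1/A - 8/15 = -8/15 - 1/A)
-316*(l(-12, -5) - 343) = -316*((-8/15 - 1/(-12)) - 343) = -316*((-8/15 - 1*(-1/12)) - 343) = -316*((-8/15 + 1/12) - 343) = -316*(-9/20 - 343) = -316*(-6869/20) = 542651/5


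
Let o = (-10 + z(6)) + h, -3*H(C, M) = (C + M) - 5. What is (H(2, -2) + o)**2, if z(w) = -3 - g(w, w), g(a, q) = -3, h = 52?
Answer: 17161/9 ≈ 1906.8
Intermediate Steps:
H(C, M) = 5/3 - C/3 - M/3 (H(C, M) = -((C + M) - 5)/3 = -(-5 + C + M)/3 = 5/3 - C/3 - M/3)
z(w) = 0 (z(w) = -3 - 1*(-3) = -3 + 3 = 0)
o = 42 (o = (-10 + 0) + 52 = -10 + 52 = 42)
(H(2, -2) + o)**2 = ((5/3 - 1/3*2 - 1/3*(-2)) + 42)**2 = ((5/3 - 2/3 + 2/3) + 42)**2 = (5/3 + 42)**2 = (131/3)**2 = 17161/9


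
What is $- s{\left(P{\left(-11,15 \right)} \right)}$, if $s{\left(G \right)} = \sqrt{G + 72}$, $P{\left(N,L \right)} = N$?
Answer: $- \sqrt{61} \approx -7.8102$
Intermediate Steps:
$s{\left(G \right)} = \sqrt{72 + G}$
$- s{\left(P{\left(-11,15 \right)} \right)} = - \sqrt{72 - 11} = - \sqrt{61}$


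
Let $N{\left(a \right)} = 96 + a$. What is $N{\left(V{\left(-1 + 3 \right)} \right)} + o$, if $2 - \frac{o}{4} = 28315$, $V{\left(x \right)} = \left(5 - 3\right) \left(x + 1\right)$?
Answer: $-113150$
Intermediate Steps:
$V{\left(x \right)} = 2 + 2 x$ ($V{\left(x \right)} = 2 \left(1 + x\right) = 2 + 2 x$)
$o = -113252$ ($o = 8 - 113260 = -113252$)
$N{\left(V{\left(-1 + 3 \right)} \right)} + o = \left(96 + \left(2 + 2 \left(-1 + 3\right)\right)\right) - 113252 = \left(96 + \left(2 + 2 \cdot 2\right)\right) - 113252 = \left(96 + \left(2 + 4\right)\right) - 113252 = \left(96 + 6\right) - 113252 = 102 - 113252 = -113150$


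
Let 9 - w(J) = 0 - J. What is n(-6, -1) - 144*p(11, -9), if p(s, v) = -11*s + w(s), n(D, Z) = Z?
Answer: 14543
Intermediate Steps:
w(J) = 9 + J (w(J) = 9 - (0 - J) = 9 - (-1)*J = 9 + J)
p(s, v) = 9 - 10*s (p(s, v) = -11*s + (9 + s) = 9 - 10*s)
n(-6, -1) - 144*p(11, -9) = -1 - 144*(9 - 10*11) = -1 - 144*(9 - 110) = -1 - 144*(-101) = -1 + 14544 = 14543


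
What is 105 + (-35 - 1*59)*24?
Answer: -2151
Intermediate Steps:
105 + (-35 - 1*59)*24 = 105 + (-35 - 59)*24 = 105 - 94*24 = 105 - 2256 = -2151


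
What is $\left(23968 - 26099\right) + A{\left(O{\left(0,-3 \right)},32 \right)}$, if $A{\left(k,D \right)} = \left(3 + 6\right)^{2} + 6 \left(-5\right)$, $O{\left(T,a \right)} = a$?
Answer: $-2080$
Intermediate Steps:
$A{\left(k,D \right)} = 51$ ($A{\left(k,D \right)} = 9^{2} - 30 = 81 - 30 = 51$)
$\left(23968 - 26099\right) + A{\left(O{\left(0,-3 \right)},32 \right)} = \left(23968 - 26099\right) + 51 = -2131 + 51 = -2080$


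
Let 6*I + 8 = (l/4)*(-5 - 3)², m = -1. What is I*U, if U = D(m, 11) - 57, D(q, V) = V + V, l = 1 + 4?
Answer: -420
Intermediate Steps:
l = 5
D(q, V) = 2*V
I = 12 (I = -4/3 + ((5/4)*(-5 - 3)²)/6 = -4/3 + ((5*(¼))*(-8)²)/6 = -4/3 + ((5/4)*64)/6 = -4/3 + (⅙)*80 = -4/3 + 40/3 = 12)
U = -35 (U = 2*11 - 57 = 22 - 57 = -35)
I*U = 12*(-35) = -420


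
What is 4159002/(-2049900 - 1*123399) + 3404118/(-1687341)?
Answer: -1601757870996/407455167551 ≈ -3.9311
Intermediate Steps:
4159002/(-2049900 - 1*123399) + 3404118/(-1687341) = 4159002/(-2049900 - 123399) + 3404118*(-1/1687341) = 4159002/(-2173299) - 1134706/562447 = 4159002*(-1/2173299) - 1134706/562447 = -1386334/724433 - 1134706/562447 = -1601757870996/407455167551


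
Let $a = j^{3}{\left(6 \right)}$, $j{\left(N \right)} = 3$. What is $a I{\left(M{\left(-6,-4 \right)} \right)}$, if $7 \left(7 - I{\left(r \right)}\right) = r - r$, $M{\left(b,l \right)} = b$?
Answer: $189$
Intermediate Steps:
$I{\left(r \right)} = 7$ ($I{\left(r \right)} = 7 - \frac{r - r}{7} = 7 - 0 = 7 + 0 = 7$)
$a = 27$ ($a = 3^{3} = 27$)
$a I{\left(M{\left(-6,-4 \right)} \right)} = 27 \cdot 7 = 189$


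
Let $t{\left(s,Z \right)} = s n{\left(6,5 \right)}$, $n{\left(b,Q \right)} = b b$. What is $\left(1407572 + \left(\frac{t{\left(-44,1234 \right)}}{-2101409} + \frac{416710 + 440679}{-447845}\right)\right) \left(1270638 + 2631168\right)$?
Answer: $\frac{5168613036599704191144834}{941105513605} \approx 5.4921 \cdot 10^{12}$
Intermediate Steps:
$n{\left(b,Q \right)} = b^{2}$
$t{\left(s,Z \right)} = 36 s$ ($t{\left(s,Z \right)} = s 6^{2} = s 36 = 36 s$)
$\left(1407572 + \left(\frac{t{\left(-44,1234 \right)}}{-2101409} + \frac{416710 + 440679}{-447845}\right)\right) \left(1270638 + 2631168\right) = \left(1407572 + \left(\frac{36 \left(-44\right)}{-2101409} + \frac{416710 + 440679}{-447845}\right)\right) \left(1270638 + 2631168\right) = \left(1407572 + \left(\left(-1584\right) \left(- \frac{1}{2101409}\right) + 857389 \left(- \frac{1}{447845}\right)\right)\right) 3901806 = \left(1407572 + \left(\frac{1584}{2101409} - \frac{857389}{447845}\right)\right) 3901806 = \left(1407572 - \frac{1801015574621}{941105513605}\right) 3901806 = \frac{1324671968980442439}{941105513605} \cdot 3901806 = \frac{5168613036599704191144834}{941105513605}$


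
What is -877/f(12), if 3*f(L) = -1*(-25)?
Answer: -2631/25 ≈ -105.24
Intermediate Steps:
f(L) = 25/3 (f(L) = (-1*(-25))/3 = (⅓)*25 = 25/3)
-877/f(12) = -877/25/3 = -877*3/25 = -2631/25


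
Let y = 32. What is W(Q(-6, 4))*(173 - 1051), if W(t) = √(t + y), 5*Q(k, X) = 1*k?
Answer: -878*√770/5 ≈ -4872.7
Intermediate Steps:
Q(k, X) = k/5 (Q(k, X) = (1*k)/5 = k/5)
W(t) = √(32 + t) (W(t) = √(t + 32) = √(32 + t))
W(Q(-6, 4))*(173 - 1051) = √(32 + (⅕)*(-6))*(173 - 1051) = √(32 - 6/5)*(-878) = √(154/5)*(-878) = (√770/5)*(-878) = -878*√770/5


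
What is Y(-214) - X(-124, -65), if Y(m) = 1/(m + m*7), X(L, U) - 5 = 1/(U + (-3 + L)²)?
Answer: -8595351/1718848 ≈ -5.0006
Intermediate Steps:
X(L, U) = 5 + 1/(U + (-3 + L)²)
Y(m) = 1/(8*m) (Y(m) = 1/(m + 7*m) = 1/(8*m))
Y(-214) - X(-124, -65) = (⅛)/(-214) - (1 + 5*(-65) + 5*(-3 - 124)²)/(-65 + (-3 - 124)²) = (⅛)*(-1/214) - (1 - 325 + 5*(-127)²)/(-65 + (-127)²) = -1/1712 - (1 - 325 + 5*16129)/(-65 + 16129) = -1/1712 - (1 - 325 + 80645)/16064 = -1/1712 - 80321/16064 = -8595351/1718848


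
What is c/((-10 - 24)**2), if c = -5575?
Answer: -5575/1156 ≈ -4.8227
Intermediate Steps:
c/((-10 - 24)**2) = -5575/(-10 - 24)**2 = -5575/((-34)**2) = -5575/1156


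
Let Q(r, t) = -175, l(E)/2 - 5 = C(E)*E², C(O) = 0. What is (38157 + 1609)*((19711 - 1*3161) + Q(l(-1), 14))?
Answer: 651168250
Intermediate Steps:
l(E) = 10 (l(E) = 10 + 2*(0*E²) = 10 + 2*0 = 10 + 0 = 10)
(38157 + 1609)*((19711 - 1*3161) + Q(l(-1), 14)) = (38157 + 1609)*((19711 - 1*3161) - 175) = 39766*((19711 - 3161) - 175) = 39766*(16550 - 175) = 39766*16375 = 651168250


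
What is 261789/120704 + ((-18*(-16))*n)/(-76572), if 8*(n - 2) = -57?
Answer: 561774067/256737408 ≈ 2.1881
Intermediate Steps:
n = -41/8 (n = 2 + (1/8)*(-57) = 2 - 57/8 = -41/8 ≈ -5.1250)
261789/120704 + ((-18*(-16))*n)/(-76572) = 261789/120704 + (-18*(-16)*(-41/8))/(-76572) = 261789*(1/120704) + (288*(-41/8))*(-1/76572) = 261789/120704 - 1476*(-1/76572) = 261789/120704 + 41/2127 = 561774067/256737408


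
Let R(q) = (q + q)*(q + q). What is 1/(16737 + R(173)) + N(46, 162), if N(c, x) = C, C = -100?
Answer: -13645299/136453 ≈ -100.00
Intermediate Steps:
R(q) = 4*q² (R(q) = (2*q)*(2*q) = 4*q²)
N(c, x) = -100
1/(16737 + R(173)) + N(46, 162) = 1/(16737 + 4*173²) - 100 = 1/(16737 + 4*29929) - 100 = 1/(16737 + 119716) - 100 = 1/136453 - 100 = -13645299/136453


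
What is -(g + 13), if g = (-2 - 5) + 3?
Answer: -9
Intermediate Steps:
g = -4 (g = -7 + 3 = -4)
-(g + 13) = -(-4 + 13) = -1*9 = -9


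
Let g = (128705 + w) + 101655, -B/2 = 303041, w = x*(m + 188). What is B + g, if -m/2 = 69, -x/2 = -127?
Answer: -363022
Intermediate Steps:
x = 254 (x = -2*(-127) = 254)
m = -138 (m = -2*69 = -138)
w = 12700 (w = 254*(-138 + 188) = 254*50 = 12700)
B = -606082 (B = -2*303041 = -606082)
g = 243060 (g = (128705 + 12700) + 101655 = 141405 + 101655 = 243060)
B + g = -606082 + 243060 = -363022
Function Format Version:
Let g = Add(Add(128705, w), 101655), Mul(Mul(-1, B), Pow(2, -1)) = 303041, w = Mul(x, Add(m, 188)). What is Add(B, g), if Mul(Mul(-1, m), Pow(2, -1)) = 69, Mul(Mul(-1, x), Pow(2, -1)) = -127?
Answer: -363022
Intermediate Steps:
x = 254 (x = Mul(-2, -127) = 254)
m = -138 (m = Mul(-2, 69) = -138)
w = 12700 (w = Mul(254, Add(-138, 188)) = Mul(254, 50) = 12700)
B = -606082 (B = Mul(-2, 303041) = -606082)
g = 243060 (g = Add(Add(128705, 12700), 101655) = Add(141405, 101655) = 243060)
Add(B, g) = Add(-606082, 243060) = -363022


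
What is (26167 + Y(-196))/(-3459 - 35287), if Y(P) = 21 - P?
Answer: -13192/19373 ≈ -0.68095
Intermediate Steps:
(26167 + Y(-196))/(-3459 - 35287) = (26167 + (21 - 1*(-196)))/(-3459 - 35287) = (26167 + (21 + 196))/(-38746) = (26167 + 217)*(-1/38746) = 26384*(-1/38746) = -13192/19373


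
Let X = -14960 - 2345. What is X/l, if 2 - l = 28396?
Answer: 17305/28394 ≈ 0.60946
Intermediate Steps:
X = -17305
l = -28394 (l = 2 - 1*28396 = 2 - 28396 = -28394)
X/l = -17305/(-28394) = -17305*(-1/28394) = 17305/28394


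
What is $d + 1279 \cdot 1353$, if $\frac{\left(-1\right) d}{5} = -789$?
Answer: $1734432$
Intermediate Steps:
$d = 3945$ ($d = \left(-5\right) \left(-789\right) = 3945$)
$d + 1279 \cdot 1353 = 3945 + 1279 \cdot 1353 = 3945 + 1730487 = 1734432$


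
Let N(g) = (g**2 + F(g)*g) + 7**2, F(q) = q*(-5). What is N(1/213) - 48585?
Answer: -2202029788/45369 ≈ -48536.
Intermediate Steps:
F(q) = -5*q
N(g) = 49 - 4*g**2 (N(g) = (g**2 + (-5*g)*g) + 7**2 = (g**2 - 5*g**2) + 49 = -4*g**2 + 49 = 49 - 4*g**2)
N(1/213) - 48585 = (49 - 4*(1/213)**2) - 48585 = (49 - 4*1/45369) - 48585 = (49 - 4/45369) - 48585 = 2223077/45369 - 48585 = -2202029788/45369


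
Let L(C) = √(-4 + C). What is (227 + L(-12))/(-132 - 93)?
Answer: -227/225 - 4*I/225 ≈ -1.0089 - 0.017778*I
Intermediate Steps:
(227 + L(-12))/(-132 - 93) = (227 + √(-4 - 12))/(-132 - 93) = (227 + √(-16))/(-225) = (227 + 4*I)*(-1/225) = -227/225 - 4*I/225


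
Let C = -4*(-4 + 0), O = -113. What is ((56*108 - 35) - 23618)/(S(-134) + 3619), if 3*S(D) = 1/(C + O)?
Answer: -5123055/1053128 ≈ -4.8646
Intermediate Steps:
C = 16 (C = -4*(-4) = 16)
S(D) = -1/291 (S(D) = 1/(3*(16 - 113)) = (⅓)/(-97) = (⅓)*(-1/97) = -1/291)
((56*108 - 35) - 23618)/(S(-134) + 3619) = ((56*108 - 35) - 23618)/(-1/291 + 3619) = ((6048 - 35) - 23618)/(1053128/291) = (6013 - 23618)*(291/1053128) = -17605*291/1053128 = -5123055/1053128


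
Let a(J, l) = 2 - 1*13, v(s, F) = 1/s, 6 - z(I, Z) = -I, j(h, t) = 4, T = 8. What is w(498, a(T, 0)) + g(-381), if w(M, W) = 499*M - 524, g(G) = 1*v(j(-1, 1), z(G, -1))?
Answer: 991913/4 ≈ 2.4798e+5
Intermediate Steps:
z(I, Z) = 6 + I (z(I, Z) = 6 - (-1)*I = 6 + I)
g(G) = 1/4
a(J, l) = -11 (a(J, l) = 2 - 13 = -11)
w(M, W) = -524 + 499*M
w(498, a(T, 0)) + g(-381) = (-524 + 499*498) + 1/4 = (-524 + 248502) + 1/4 = 247978 + 1/4 = 991913/4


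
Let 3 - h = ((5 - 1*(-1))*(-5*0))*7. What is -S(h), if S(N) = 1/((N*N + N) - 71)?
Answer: 1/59 ≈ 0.016949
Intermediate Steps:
h = 3 (h = 3 - (5 - 1*(-1))*(-5*0)*7 = 3 - (5 + 1)*0*7 = 3 - 6*0*7 = 3 - 0*7 = 3 - 1*0 = 3 + 0 = 3)
S(N) = 1/(-71 + N + N²) (S(N) = 1/((N² + N) - 71) = 1/((N + N²) - 71) = 1/(-71 + N + N²))
-S(h) = -1/(-71 + 3 + 3²) = -1/(-71 + 3 + 9) = -1/(-59) = -1*(-1/59) = 1/59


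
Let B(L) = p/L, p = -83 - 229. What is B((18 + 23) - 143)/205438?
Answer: 26/1746223 ≈ 1.4889e-5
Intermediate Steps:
p = -312
B(L) = -312/L
B((18 + 23) - 143)/205438 = -312/((18 + 23) - 143)/205438 = -312/(41 - 143)*(1/205438) = -312/(-102)*(1/205438) = -312*(-1/102)*(1/205438) = (52/17)*(1/205438) = 26/1746223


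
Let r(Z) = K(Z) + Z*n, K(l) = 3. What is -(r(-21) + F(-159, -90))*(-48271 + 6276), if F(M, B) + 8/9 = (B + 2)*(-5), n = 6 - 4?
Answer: 151223995/9 ≈ 1.6803e+7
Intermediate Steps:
n = 2
F(M, B) = -98/9 - 5*B (F(M, B) = -8/9 + (B + 2)*(-5) = -8/9 + (2 + B)*(-5) = -8/9 + (-10 - 5*B) = -98/9 - 5*B)
r(Z) = 3 + 2*Z (r(Z) = 3 + Z*2 = 3 + 2*Z)
-(r(-21) + F(-159, -90))*(-48271 + 6276) = -((3 + 2*(-21)) + (-98/9 - 5*(-90)))*(-48271 + 6276) = -((3 - 42) + (-98/9 + 450))*(-41995) = -(-39 + 3952/9)*(-41995) = -3601*(-41995)/9 = -1*(-151223995/9) = 151223995/9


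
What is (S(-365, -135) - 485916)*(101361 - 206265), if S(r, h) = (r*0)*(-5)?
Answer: 50974532064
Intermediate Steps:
S(r, h) = 0 (S(r, h) = 0*(-5) = 0)
(S(-365, -135) - 485916)*(101361 - 206265) = (0 - 485916)*(101361 - 206265) = -485916*(-104904) = 50974532064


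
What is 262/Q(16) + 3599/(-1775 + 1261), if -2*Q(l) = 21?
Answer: -344915/10794 ≈ -31.954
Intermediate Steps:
Q(l) = -21/2 (Q(l) = -½*21 = -21/2)
262/Q(16) + 3599/(-1775 + 1261) = 262/(-21/2) + 3599/(-1775 + 1261) = 262*(-2/21) + 3599/(-514) = -524/21 + 3599*(-1/514) = -524/21 - 3599/514 = -344915/10794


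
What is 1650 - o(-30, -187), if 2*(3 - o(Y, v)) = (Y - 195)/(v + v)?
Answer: 1232181/748 ≈ 1647.3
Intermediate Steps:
o(Y, v) = 3 - (-195 + Y)/(4*v) (o(Y, v) = 3 - (Y - 195)/(2*(v + v)) = 3 - (-195 + Y)/(2*(2*v)) = 3 - (-195 + Y)*1/(2*v)/2 = 3 - (-195 + Y)/(4*v))
1650 - o(-30, -187) = 1650 - (195 - 1*(-30) + 12*(-187))/(4*(-187)) = 1650 - (-1)*(195 + 30 - 2244)/(4*187) = 1650 - (-1)*(-2019)/(4*187) = 1650 - 1*2019/748 = 1650 - 2019/748 = 1232181/748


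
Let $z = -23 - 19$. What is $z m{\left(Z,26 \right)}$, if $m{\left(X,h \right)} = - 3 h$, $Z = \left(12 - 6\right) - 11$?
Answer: $3276$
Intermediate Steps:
$Z = -5$ ($Z = 6 - 11 = -5$)
$z = -42$ ($z = -23 - 19 = -42$)
$z m{\left(Z,26 \right)} = - 42 \left(\left(-3\right) 26\right) = \left(-42\right) \left(-78\right) = 3276$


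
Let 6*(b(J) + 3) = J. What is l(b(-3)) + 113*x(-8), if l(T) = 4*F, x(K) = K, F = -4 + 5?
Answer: -900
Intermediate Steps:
F = 1
b(J) = -3 + J/6
l(T) = 4 (l(T) = 4*1 = 4)
l(b(-3)) + 113*x(-8) = 4 + 113*(-8) = 4 - 904 = -900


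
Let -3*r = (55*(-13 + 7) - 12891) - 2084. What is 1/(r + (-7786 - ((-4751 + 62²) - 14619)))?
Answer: 3/38525 ≈ 7.7871e-5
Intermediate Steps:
r = 15305/3 (r = -((55*(-13 + 7) - 12891) - 2084)/3 = -((55*(-6) - 12891) - 2084)/3 = -((-330 - 12891) - 2084)/3 = -(-13221 - 2084)/3 = -⅓*(-15305) = 15305/3 ≈ 5101.7)
1/(r + (-7786 - ((-4751 + 62²) - 14619))) = 1/(15305/3 + (-7786 - ((-4751 + 62²) - 14619))) = 1/(15305/3 + (-7786 - ((-4751 + 3844) - 14619))) = 1/(15305/3 + (-7786 - (-907 - 14619))) = 1/(15305/3 + (-7786 - 1*(-15526))) = 1/(15305/3 + (-7786 + 15526)) = 1/(15305/3 + 7740) = 1/(38525/3) = 3/38525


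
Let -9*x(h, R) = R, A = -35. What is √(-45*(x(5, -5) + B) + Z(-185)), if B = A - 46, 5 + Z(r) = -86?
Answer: √3529 ≈ 59.405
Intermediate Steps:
Z(r) = -91 (Z(r) = -5 - 86 = -91)
x(h, R) = -R/9
B = -81 (B = -35 - 46 = -81)
√(-45*(x(5, -5) + B) + Z(-185)) = √(-45*(-⅑*(-5) - 81) - 91) = √(-45*(5/9 - 81) - 91) = √(-45*(-724/9) - 91) = √(3620 - 91) = √3529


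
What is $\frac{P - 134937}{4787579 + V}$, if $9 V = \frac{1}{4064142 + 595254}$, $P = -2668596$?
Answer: $- \frac{117564934014612}{200765037980557} \approx -0.58558$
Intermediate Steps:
$V = \frac{1}{41934564}$ ($V = \frac{1}{9 \left(4064142 + 595254\right)} = \frac{1}{9 \cdot 4659396} = \frac{1}{9} \cdot \frac{1}{4659396} = \frac{1}{41934564} \approx 2.3847 \cdot 10^{-8}$)
$\frac{P - 134937}{4787579 + V} = \frac{-2668596 - 134937}{4787579 + \frac{1}{41934564}} = \frac{-2668596 - 134937}{\frac{200765037980557}{41934564}} = \left(-2803533\right) \frac{41934564}{200765037980557} = - \frac{117564934014612}{200765037980557}$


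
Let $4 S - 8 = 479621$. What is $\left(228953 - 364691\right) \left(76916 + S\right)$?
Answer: $- \frac{53432788617}{2} \approx -2.6716 \cdot 10^{10}$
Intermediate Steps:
$S = \frac{479629}{4}$ ($S = 2 + \frac{1}{4} \cdot 479621 = 2 + \frac{479621}{4} = \frac{479629}{4} \approx 1.1991 \cdot 10^{5}$)
$\left(228953 - 364691\right) \left(76916 + S\right) = \left(228953 - 364691\right) \left(76916 + \frac{479629}{4}\right) = \left(-135738\right) \frac{787293}{4} = - \frac{53432788617}{2}$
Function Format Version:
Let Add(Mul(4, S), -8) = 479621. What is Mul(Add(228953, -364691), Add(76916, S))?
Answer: Rational(-53432788617, 2) ≈ -2.6716e+10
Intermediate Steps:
S = Rational(479629, 4) (S = Add(2, Mul(Rational(1, 4), 479621)) = Add(2, Rational(479621, 4)) = Rational(479629, 4) ≈ 1.1991e+5)
Mul(Add(228953, -364691), Add(76916, S)) = Mul(Add(228953, -364691), Add(76916, Rational(479629, 4))) = Mul(-135738, Rational(787293, 4)) = Rational(-53432788617, 2)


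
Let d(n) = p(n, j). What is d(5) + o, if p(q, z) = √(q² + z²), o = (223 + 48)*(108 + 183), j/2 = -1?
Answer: 78861 + √29 ≈ 78866.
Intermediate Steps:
j = -2 (j = 2*(-1) = -2)
o = 78861 (o = 271*291 = 78861)
d(n) = √(4 + n²) (d(n) = √(n² + (-2)²) = √(n² + 4) = √(4 + n²))
d(5) + o = √(4 + 5²) + 78861 = √(4 + 25) + 78861 = √29 + 78861 = 78861 + √29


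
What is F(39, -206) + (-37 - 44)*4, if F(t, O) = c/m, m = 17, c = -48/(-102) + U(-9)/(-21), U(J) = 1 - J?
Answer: -1966358/6069 ≈ -324.00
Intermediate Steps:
c = -2/357 (c = -48/(-102) + (1 - 1*(-9))/(-21) = -48*(-1/102) + (1 + 9)*(-1/21) = 8/17 + 10*(-1/21) = 8/17 - 10/21 = -2/357 ≈ -0.0056022)
F(t, O) = -2/6069 (F(t, O) = -2/357/17 = -2/357*1/17 = -2/6069)
F(39, -206) + (-37 - 44)*4 = -2/6069 + (-37 - 44)*4 = -2/6069 - 81*4 = -2/6069 - 324 = -1966358/6069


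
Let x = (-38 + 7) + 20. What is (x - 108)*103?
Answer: -12257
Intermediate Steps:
x = -11 (x = -31 + 20 = -11)
(x - 108)*103 = (-11 - 108)*103 = -119*103 = -12257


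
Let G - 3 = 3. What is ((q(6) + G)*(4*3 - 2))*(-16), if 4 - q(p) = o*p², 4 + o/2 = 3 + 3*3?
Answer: 90560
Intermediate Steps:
G = 6 (G = 3 + 3 = 6)
o = 16 (o = -8 + 2*(3 + 3*3) = -8 + 2*(3 + 9) = -8 + 2*12 = -8 + 24 = 16)
q(p) = 4 - 16*p²
((q(6) + G)*(4*3 - 2))*(-16) = (((4 - 16*6²) + 6)*(4*3 - 2))*(-16) = (((4 - 16*36) + 6)*(12 - 2))*(-16) = (((4 - 576) + 6)*10)*(-16) = ((-572 + 6)*10)*(-16) = -566*10*(-16) = -5660*(-16) = 90560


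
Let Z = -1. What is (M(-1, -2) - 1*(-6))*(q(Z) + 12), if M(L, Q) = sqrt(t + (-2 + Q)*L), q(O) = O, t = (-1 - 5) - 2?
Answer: 66 + 22*I ≈ 66.0 + 22.0*I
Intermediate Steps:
t = -8 (t = -6 - 2 = -8)
M(L, Q) = sqrt(-8 + L*(-2 + Q)) (M(L, Q) = sqrt(-8 + (-2 + Q)*L) = sqrt(-8 + L*(-2 + Q)))
(M(-1, -2) - 1*(-6))*(q(Z) + 12) = (sqrt(-8 - 2*(-1) - 1*(-2)) - 1*(-6))*(-1 + 12) = (sqrt(-8 + 2 + 2) + 6)*11 = (sqrt(-4) + 6)*11 = (2*I + 6)*11 = (6 + 2*I)*11 = 66 + 22*I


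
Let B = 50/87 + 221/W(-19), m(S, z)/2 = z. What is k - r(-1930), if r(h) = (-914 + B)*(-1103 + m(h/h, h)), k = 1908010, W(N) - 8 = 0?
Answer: -1731798911/696 ≈ -2.4882e+6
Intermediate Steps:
W(N) = 8 (W(N) = 8 + 0 = 8)
m(S, z) = 2*z
B = 19627/696 (B = 50/87 + 221/8 = 19627/696 ≈ 28.200)
r(h) = 680018251/696 - 616517*h/348 (r(h) = (-914 + 19627/696)*(-1103 + 2*h) = -616517*(-1103 + 2*h)/696 = 680018251/696 - 616517*h/348)
k - r(-1930) = 1908010 - (680018251/696 - 616517/348*(-1930)) = 1908010 - (680018251/696 + 594938905/174) = 1908010 - 1*3059773871/696 = 1908010 - 3059773871/696 = -1731798911/696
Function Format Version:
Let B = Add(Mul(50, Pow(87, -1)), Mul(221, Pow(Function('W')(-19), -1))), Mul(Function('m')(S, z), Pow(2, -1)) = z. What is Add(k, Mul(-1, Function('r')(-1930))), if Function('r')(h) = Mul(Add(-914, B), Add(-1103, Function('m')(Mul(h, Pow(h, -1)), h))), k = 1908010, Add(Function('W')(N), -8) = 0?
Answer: Rational(-1731798911, 696) ≈ -2.4882e+6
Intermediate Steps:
Function('W')(N) = 8 (Function('W')(N) = Add(8, 0) = 8)
Function('m')(S, z) = Mul(2, z)
B = Rational(19627, 696) (B = Add(Mul(50, Pow(87, -1)), Mul(221, Pow(8, -1))) = Add(Mul(50, Rational(1, 87)), Mul(221, Rational(1, 8))) = Add(Rational(50, 87), Rational(221, 8)) = Rational(19627, 696) ≈ 28.200)
Function('r')(h) = Add(Rational(680018251, 696), Mul(Rational(-616517, 348), h)) (Function('r')(h) = Mul(Add(-914, Rational(19627, 696)), Add(-1103, Mul(2, h))) = Mul(Rational(-616517, 696), Add(-1103, Mul(2, h))) = Add(Rational(680018251, 696), Mul(Rational(-616517, 348), h)))
Add(k, Mul(-1, Function('r')(-1930))) = Add(1908010, Mul(-1, Add(Rational(680018251, 696), Mul(Rational(-616517, 348), -1930)))) = Add(1908010, Mul(-1, Add(Rational(680018251, 696), Rational(594938905, 174)))) = Add(1908010, Mul(-1, Rational(3059773871, 696))) = Add(1908010, Rational(-3059773871, 696)) = Rational(-1731798911, 696)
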